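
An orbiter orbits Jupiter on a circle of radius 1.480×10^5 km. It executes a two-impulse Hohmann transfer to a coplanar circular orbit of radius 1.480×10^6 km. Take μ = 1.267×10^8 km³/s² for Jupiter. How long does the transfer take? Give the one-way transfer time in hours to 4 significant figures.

t = 56.94 hours

Transfer-ellipse semi-major axis a_t = (r₁ + r₂)/2 = (1.480×10^5 + 1.480×10^6)/2 = 8.140×10^5 km.
Transfer time t = π√(a_t³/μ) = π√((8.140×10^5)³ / 1.267×10^8) = 2.050×10^5 s.
Converting: 2.050×10^5 s ÷ 3600 s/hour = 56.94 hours.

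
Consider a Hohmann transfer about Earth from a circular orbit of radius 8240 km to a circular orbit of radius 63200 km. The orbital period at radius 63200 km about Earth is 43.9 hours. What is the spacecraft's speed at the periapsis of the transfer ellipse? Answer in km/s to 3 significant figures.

From Kepler's third law T² = 4π²r³/μ at r = 63200 km, T = 43.9 hours = 43.9 × 3600 s = 1.5804×10^5 s: μ = 4π²r³/T² = 3.99004×10^5 km³/s².
Semi-major axis of the transfer orbit: a_t = (8240 + 63200)/2 = 35720 km.
At periapsis, r = 8240 km.
Vis-viva: v = √[μ(2/r − 1/a_t)] = √[3.99004×10^5 × (2/8240 − 1/35720)] = 9.256 km/s.

v = 9.26 km/s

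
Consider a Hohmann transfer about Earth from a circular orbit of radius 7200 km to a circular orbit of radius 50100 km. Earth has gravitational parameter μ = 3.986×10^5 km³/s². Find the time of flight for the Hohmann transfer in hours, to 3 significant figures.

t = 6.70 hours

Semi-major axis of the transfer orbit: a_t = (7200 + 50100)/2 = 28650 km.
By Kepler's third law the transfer-orbit period is T = 2π√(a_t³/μ), so t = T/2 = 24130 s.
Converting: 24130 s ÷ 3600 s/hour = 6.70 hours.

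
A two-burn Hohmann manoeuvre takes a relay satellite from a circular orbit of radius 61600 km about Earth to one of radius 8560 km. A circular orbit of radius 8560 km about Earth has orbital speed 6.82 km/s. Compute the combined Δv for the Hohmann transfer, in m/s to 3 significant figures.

From the circular-orbit relation v² = μ/r at r = 8560 km: μ = v²r = (6.82)² × 8560 = 3.98146×10^5 km³/s².
Transfer-ellipse semi-major axis a_t = (r₁ + r₂)/2 = (61600 + 8560)/2 = 35080 km.
Circular speed at r₁: v₁ = √(μ/r₁) = √(3.98146×10^5/61600) = 2.54232 km/s.
Transfer-orbit speed at r₁ (vis-viva equation): v_a = √[μ(2/r₁ − 1/a_t)] = 1.25585 km/s.
First burn Δv₁ = |v_a − v₁| = 1.2865 km/s.
Circular speed at r₂: v₂ = √(μ/r₂) = 6.8200 km/s.
Transfer-orbit speed at r₂: v_p = √[μ(2/r₂ − 1/a_t)] = 9.0374 km/s.
Second burn Δv₂ = |v₂ − v_p| = 2.2174 km/s.
Δv = Δv₁ + Δv₂ = 1.2865 + 2.2174 = 3.504 km/s.

Δv = 3500 m/s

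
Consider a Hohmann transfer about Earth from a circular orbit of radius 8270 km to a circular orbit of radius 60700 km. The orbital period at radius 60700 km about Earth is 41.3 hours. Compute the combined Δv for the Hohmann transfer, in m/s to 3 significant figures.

Δv = 3580 m/s

From Kepler's third law T² = 4π²r³/μ at r = 60700 km, T = 41.3 hours = 41.3 × 3600 s = 1.4868×10^5 s: μ = 4π²r³/T² = 3.99412×10^5 km³/s².
Semi-major axis of the transfer orbit: a_t = (8270 + 60700)/2 = 34485 km.
Circular speed at r₁: v₁ = √(μ/r₁) = √(3.99412×10^5/8270) = 6.94956 km/s.
On the transfer ellipse at r₁, v² = μ(2/r − 1/a) gives v_p = √[μ(2/r₁ − 1/a_t)] = 9.22013 km/s.
First burn Δv₁ = |v_p − v₁| = 2.271 km/s.
At r₂, v₂ = √(μ/r₂) = 2.565 km/s.
Transfer-orbit speed at r₂: v_a = √[μ(2/r₂ − 1/a_t)] = 1.256 km/s.
Second burn Δv₂ = |v₂ − v_a| = 1.309 km/s.
Total Δv = Δv₁ + Δv₂ = 3.580 km/s.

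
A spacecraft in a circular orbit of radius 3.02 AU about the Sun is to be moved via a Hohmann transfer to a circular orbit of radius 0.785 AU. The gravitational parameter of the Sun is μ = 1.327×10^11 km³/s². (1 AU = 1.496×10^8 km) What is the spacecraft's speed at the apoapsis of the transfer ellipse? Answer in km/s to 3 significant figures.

v = 11.0 km/s

In km: r₁ = 3.02 × 1.496×10^8 = 4.51792×10^8 km; r₂ = 0.785 × 1.496×10^8 = 1.17436×10^8 km.
Semi-major axis of the transfer orbit: a_t = (4.51792×10^8 + 1.17436×10^8)/2 = 2.84614×10^8 km.
The apoapsis of the transfer ellipse is at r = 4.51792×10^8 km.
Vis-viva: v = √[μ(2/r − 1/a_t)] = √[1.327×10^11 × (2/4.51792×10^8 − 1/2.84614×10^8)] = 11.01 km/s.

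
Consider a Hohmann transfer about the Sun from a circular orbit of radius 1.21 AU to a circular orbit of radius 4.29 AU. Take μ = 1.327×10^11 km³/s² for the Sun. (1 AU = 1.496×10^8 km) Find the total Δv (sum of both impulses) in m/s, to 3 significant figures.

Δv = 11600 m/s

In km: r₁ = 1.21 × 1.496×10^8 = 1.81016×10^8 km; r₂ = 4.29 × 1.496×10^8 = 6.41784×10^8 km.
Transfer-ellipse semi-major axis a_t = (r₁ + r₂)/2 = (1.81016×10^8 + 6.41784×10^8)/2 = 4.114×10^8 km.
At r₁ the circular-orbit speed is v₁ = √(μ/r₁) = 27.0755 km/s.
Transfer-orbit speed at r₁ (v² = μ(2/r − 1/a)): v_p = √[μ(2/r₁ − 1/a_t)] = 33.8173 km/s.
First burn Δv₁ = |v_p − v₁| = 6.742 km/s.
At r₂, v₂ = √(μ/r₂) = 14.379 km/s.
Transfer-orbit speed at r₂: v_a = √[μ(2/r₂ − 1/a_t)] = 9.5382 km/s.
Second burn Δv₂ = |v₂ − v_a| = 4.841 km/s.
Total Δv = Δv₁ + Δv₂ = 11.58 km/s.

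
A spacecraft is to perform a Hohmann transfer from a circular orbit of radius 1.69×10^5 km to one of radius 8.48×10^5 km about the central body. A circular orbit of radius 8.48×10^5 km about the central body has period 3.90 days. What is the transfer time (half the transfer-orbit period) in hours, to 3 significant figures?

t = 21.7 hours

From Kepler's third law T² = 4π²r³/μ at r = 8.48×10^5 km, T = 3.90 days = 3.90 × 86400 s = 3.3696×10^5 s: μ = 4π²r³/T² = 2.12027×10^8 km³/s².
Semi-major axis of the transfer orbit: a_t = (1.690×10^5 + 8.480×10^5)/2 = 5.085×10^5 km.
By Kepler's third law the transfer-orbit period is T = 2π√(a_t³/μ), so t = T/2 = 78230 s.
Converting: 78230 s ÷ 3600 s/hour = 21.7 hours.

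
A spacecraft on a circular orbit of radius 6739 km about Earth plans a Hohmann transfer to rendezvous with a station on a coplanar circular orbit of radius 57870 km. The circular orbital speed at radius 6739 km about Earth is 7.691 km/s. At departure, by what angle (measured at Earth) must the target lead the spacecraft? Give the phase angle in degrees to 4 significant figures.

φ = 104.9°

From the circular-orbit relation v² = μ/r at r = 6739 km: μ = v²r = (7.691)² × 6739 = 3.98622×10^5 km³/s².
The Hohmann ellipse has a_t = (r₁ + r₂)/2 = 32304.5 km.
Transfer time t = π√(a_t³/μ) = 28891 s.
Target angular speed ω₂ = √(μ/r₂³) = 4.5352×10^-5 rad/s.
Angle swept by the target during transfer: ω₂·t = 1.3103 rad = 75.07°.
The spacecraft traverses 180° on the transfer ellipse, so the target must lead by 180° − 75.07° = 104.9°.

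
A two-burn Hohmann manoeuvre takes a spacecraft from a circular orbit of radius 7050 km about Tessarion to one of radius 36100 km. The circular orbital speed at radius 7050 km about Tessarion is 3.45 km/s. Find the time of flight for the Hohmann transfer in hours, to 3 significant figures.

From the circular-orbit relation v² = μ/r at r = 7050 km: μ = v²r = (3.45)² × 7050 = 83912.6 km³/s².
Transfer-ellipse semi-major axis a_t = (r₁ + r₂)/2 = (7050 + 36100)/2 = 21575 km.
By Kepler's third law the transfer-orbit period is T = 2π√(a_t³/μ), so t = T/2 = 34370 s.
Converting: 34370 s ÷ 3600 s/hour = 9.55 hours.

t = 9.55 hours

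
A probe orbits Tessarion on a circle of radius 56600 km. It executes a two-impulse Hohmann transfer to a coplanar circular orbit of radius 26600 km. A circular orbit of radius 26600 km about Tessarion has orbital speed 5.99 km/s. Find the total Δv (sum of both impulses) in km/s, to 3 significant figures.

From the circular-orbit relation v² = μ/r at r = 26600 km: μ = v²r = (5.99)² × 26600 = 9.54411×10^5 km³/s².
The Hohmann ellipse has a_t = (r₁ + r₂)/2 = 41600 km.
Circular speed at r₁: v₁ = √(μ/r₁) = √(9.54411×10^5/56600) = 4.1064 km/s.
Transfer-orbit speed at r₁ (v² = μ(2/r − 1/a)): v_a = √[μ(2/r₁ − 1/a_t)] = 3.2836 km/s.
First burn Δv₁ = |v_a − v₁| = 0.8228 km/s.
Circular speed at r₂: v₂ = √(μ/r₂) = 5.990 km/s.
Transfer-orbit speed at r₂: v_p = √[μ(2/r₂ − 1/a_t)] = 6.987 km/s.
Second burn Δv₂ = |v₂ − v_p| = 0.9970 km/s.
Δv = Δv₁ + Δv₂ = 0.8228 + 0.9970 = 1.820 km/s.

Δv = 1.82 km/s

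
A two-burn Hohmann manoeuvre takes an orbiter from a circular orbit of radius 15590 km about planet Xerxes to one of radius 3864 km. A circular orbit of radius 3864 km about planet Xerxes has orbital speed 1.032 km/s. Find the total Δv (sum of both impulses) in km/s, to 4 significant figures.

From the circular-orbit relation v² = μ/r at r = 3864 km: μ = v²r = (1.032)² × 3864 = 4115.25 km³/s².
Transfer-ellipse semi-major axis a_t = (r₁ + r₂)/2 = (15590 + 3864)/2 = 9727 km.
At r₁ the circular-orbit speed is v₁ = √(μ/r₁) = 0.5138 km/s.
Transfer-orbit speed at r₁ (vis-viva): v_a = √[μ(2/r₁ − 1/a_t)] = 0.3238 km/s.
First burn Δv₁ = |v_a − v₁| = 0.1900 km/s.
At r₂, v₂ = √(μ/r₂) = 1.0320 km/s.
Transfer-orbit speed at r₂: v_p = √[μ(2/r₂ − 1/a_t)] = 1.3065 km/s.
Second burn Δv₂ = |v₂ − v_p| = 0.2745 km/s.
Total Δv = Δv₁ + Δv₂ = 0.4645 km/s.

Δv = 0.4645 km/s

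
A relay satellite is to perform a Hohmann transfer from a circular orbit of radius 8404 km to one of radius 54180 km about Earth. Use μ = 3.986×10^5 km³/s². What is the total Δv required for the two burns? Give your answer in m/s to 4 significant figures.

Δv = 3482 m/s

Semi-major axis of the transfer orbit: a_t = (8404 + 54180)/2 = 31292 km.
Circular speed at r₁: v₁ = √(μ/r₁) = √(3.986×10^5/8404) = 6.887 km/s.
Transfer-orbit speed at r₁ (v² = μ(2/r − 1/a)): v_p = √[μ(2/r₁ − 1/a_t)] = 9.062 km/s.
First burn Δv₁ = |v_p − v₁| = 2.175 km/s.
Circular speed at r₂: v₂ = √(μ/r₂) = 2.7124 km/s.
Transfer-orbit speed at r₂: v_a = √[μ(2/r₂ − 1/a_t)] = 1.4056 km/s.
Second burn Δv₂ = |v₂ − v_a| = 1.307 km/s.
Total Δv = Δv₁ + Δv₂ = 3.482 km/s.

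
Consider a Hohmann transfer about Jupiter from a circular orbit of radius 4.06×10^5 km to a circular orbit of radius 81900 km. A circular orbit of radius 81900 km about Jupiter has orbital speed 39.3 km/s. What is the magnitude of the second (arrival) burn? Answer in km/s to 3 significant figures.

From the circular-orbit relation v² = μ/r at r = 81900 km: μ = v²r = (39.3)² × 81900 = 1.26494×10^8 km³/s².
Transfer-ellipse semi-major axis a_t = (r₁ + r₂)/2 = (4.060×10^5 + 81900)/2 = 2.4395×10^5 km.
Circular speed at r = 81900 km: v_c = √(μ/r) = 39.30 km/s.
Vis-viva on the transfer ellipse at r = 81900 km gives v_t = √[μ(2/r − 1/a_t)] = 50.70 km/s.
Δv₂ = |v_t − v_c| = |50.70 − 39.30| = 11.40 km/s.

Δv₂ = 11.4 km/s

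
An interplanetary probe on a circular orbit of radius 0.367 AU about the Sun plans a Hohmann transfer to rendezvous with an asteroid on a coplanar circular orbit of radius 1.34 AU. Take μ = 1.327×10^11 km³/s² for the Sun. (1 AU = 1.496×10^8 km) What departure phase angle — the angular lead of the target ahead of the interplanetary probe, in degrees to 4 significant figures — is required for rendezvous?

φ = 88.50°

In km: r₁ = 0.367 × 1.496×10^8 = 5.49032×10^7 km; r₂ = 1.34 × 1.496×10^8 = 2.00464×10^8 km.
Transfer-ellipse semi-major axis a_t = (r₁ + r₂)/2 = (5.49032×10^7 + 2.00464×10^8)/2 = 1.276836×10^8 km.
The half-period of the transfer ellipse is t = π√(a_t³/μ) = 1.2443×10^7 s.
The target's mean motion on its circular orbit is ω₂ = √(μ/r₂³) = 1.2835×10^-7 rad/s.
Angle swept by the target during transfer: ω₂·t = 1.597 rad = 91.50°.
The interplanetary probe traverses 180° on the transfer ellipse, so the target must lead by 180° − 91.50° = 88.50°.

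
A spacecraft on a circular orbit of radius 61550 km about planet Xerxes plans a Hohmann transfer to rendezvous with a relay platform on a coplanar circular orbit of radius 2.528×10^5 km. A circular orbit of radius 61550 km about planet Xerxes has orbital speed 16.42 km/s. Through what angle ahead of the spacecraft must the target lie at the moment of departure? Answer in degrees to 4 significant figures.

From the circular-orbit relation v² = μ/r at r = 61550 km: μ = v²r = (16.42)² × 61550 = 1.65949×10^7 km³/s².
Semi-major axis of the transfer orbit: a_t = (61550 + 2.528×10^5)/2 = 1.57175×10^5 km.
Transfer time t = π√(a_t³/μ) = 48050 s.
The target's mean motion on its circular orbit is ω₂ = √(μ/r₂³) = 3.205×10^-5 rad/s.
Angle swept by the target during transfer: ω₂·t = 1.540 rad = 88.24°.
Arrival is 180° from departure on the ellipse, so φ = 180° − 88.24° = 91.76°.

φ = 91.76°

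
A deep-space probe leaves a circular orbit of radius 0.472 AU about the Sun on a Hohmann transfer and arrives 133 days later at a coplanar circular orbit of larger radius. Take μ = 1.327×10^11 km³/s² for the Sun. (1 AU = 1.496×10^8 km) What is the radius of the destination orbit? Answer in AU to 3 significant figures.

In km: r₁ = 0.472 × 1.496×10^8 = 7.06112×10^7 km.
Transfer time t = 133 days = 1.14912×10^7 s, and t = π√(a_t³/μ).
So a_t = (μ t²/π²)^(1/3) = (1.327×10^11 × (1.14912×10^7)² / π²)^(1/3) = 1.2109×10^8 km.
Since a_t = (r₁ + r₂)/2, r₂ = 2a_t − r₁ = 2×1.2109×10^8 − 7.06112×10^7 = 1.715688×10^8 km.
In AU: r₂ = 1.715688×10^8 / 1.496×10^8 = 1.15 AU.

r₂ = 1.15 AU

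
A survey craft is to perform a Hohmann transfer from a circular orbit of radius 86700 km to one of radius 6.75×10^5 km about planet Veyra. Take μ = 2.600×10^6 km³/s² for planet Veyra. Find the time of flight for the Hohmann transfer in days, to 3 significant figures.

t = 5.30 days

Transfer-ellipse semi-major axis a_t = (r₁ + r₂)/2 = (86700 + 6.750×10^5)/2 = 3.8085×10^5 km.
Half the transfer-orbit period gives t = π√(a_t³/μ) = 4.579×10^5 s.
Converting: 4.579×10^5 s ÷ 86400 s/day = 5.30 days.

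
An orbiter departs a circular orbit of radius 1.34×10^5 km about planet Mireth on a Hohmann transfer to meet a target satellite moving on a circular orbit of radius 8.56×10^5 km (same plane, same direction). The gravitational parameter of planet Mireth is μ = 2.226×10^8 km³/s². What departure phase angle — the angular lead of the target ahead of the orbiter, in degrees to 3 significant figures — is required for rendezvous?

φ = 101°

Semi-major axis of the transfer orbit: a_t = (1.340×10^5 + 8.560×10^5)/2 = 4.950×10^5 km.
Transfer time t = π√(a_t³/μ) = 73330 s.
Target angular speed ω₂ = √(μ/r₂³) = 1.884×10^-5 rad/s.
Angle swept by the target during transfer: ω₂·t = 1.3815 rad = 79.15°.
Arrival is 180° from departure on the ellipse, so φ = 180° − 79.15° = 101°.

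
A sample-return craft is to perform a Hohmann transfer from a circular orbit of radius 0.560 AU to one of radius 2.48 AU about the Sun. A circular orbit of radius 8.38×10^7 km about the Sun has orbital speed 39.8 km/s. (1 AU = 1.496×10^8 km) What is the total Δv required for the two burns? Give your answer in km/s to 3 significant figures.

From the circular-orbit relation v² = μ/r at r = 8.38×10^7 km: μ = v²r = (39.8)² × 8.38×10^7 = 1.32743×10^11 km³/s².
In km: r₁ = 0.560 × 1.496×10^8 = 8.3776×10^7 km; r₂ = 2.48 × 1.496×10^8 = 3.71008×10^8 km.
Semi-major axis of the transfer orbit: a_t = (8.3776×10^7 + 3.71008×10^8)/2 = 2.27392×10^8 km.
Circular speed at r₁: v₁ = √(μ/r₁) = √(1.32743×10^11/8.3776×10^7) = 39.81 km/s.
On the transfer ellipse at r₁, vis-viva equation gives v_p = √[μ(2/r₁ − 1/a_t)] = 50.85 km/s.
First burn Δv₁ = |v_p − v₁| = 11.04 km/s.
Circular speed at r₂: v₂ = √(μ/r₂) = 18.915 km/s.
Transfer-orbit speed at r₂: v_a = √[μ(2/r₂ − 1/a_t)] = 11.481 km/s.
Second burn Δv₂ = |v₂ − v_a| = 7.434 km/s.
Δv = Δv₁ + Δv₂ = 11.04 + 7.434 = 18.47 km/s.

Δv = 18.5 km/s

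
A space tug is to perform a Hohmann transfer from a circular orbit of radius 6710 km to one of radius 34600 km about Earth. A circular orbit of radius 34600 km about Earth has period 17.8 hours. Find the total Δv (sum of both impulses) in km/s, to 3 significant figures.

Δv = 3.73 km/s

From Kepler's third law T² = 4π²r³/μ at r = 34600 km, T = 17.8 hours = 17.8 × 3600 s = 64080 s: μ = 4π²r³/T² = 3.98238×10^5 km³/s².
Transfer-ellipse semi-major axis a_t = (r₁ + r₂)/2 = (6710 + 34600)/2 = 20655 km.
At r₁ the circular-orbit speed is v₁ = √(μ/r₁) = 7.704 km/s.
On the transfer ellipse at r₁, vis-viva equation gives v_p = √[μ(2/r₁ − 1/a_t)] = 9.971 km/s.
First burn Δv₁ = |v_p − v₁| = 2.267 km/s.
At r₂, v₂ = √(μ/r₂) = 3.393 km/s.
Transfer-orbit speed at r₂: v_a = √[μ(2/r₂ − 1/a_t)] = 1.934 km/s.
Second burn Δv₂ = |v₂ − v_a| = 1.459 km/s.
Δv = Δv₁ + Δv₂ = 2.267 + 1.459 = 3.726 km/s.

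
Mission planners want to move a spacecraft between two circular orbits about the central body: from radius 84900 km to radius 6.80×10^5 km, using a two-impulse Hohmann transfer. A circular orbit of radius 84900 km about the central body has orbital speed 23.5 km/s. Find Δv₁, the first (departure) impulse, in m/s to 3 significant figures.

Δv₁ = 7840 m/s

From the circular-orbit relation v² = μ/r at r = 84900 km: μ = v²r = (23.5)² × 84900 = 4.68860×10^7 km³/s².
Semi-major axis of the transfer orbit: a_t = (84900 + 6.800×10^5)/2 = 3.8245×10^5 km.
Circular speed at r = 84900 km: v_c = √(μ/r) = 23.500 km/s.
Transfer-orbit speed at the same r (vis-viva, a = a_t): v_t = √[μ(2/r − 1/a_t)] = 31.335 km/s.
Δv₁ = |v_t − v_c| = |31.335 − 23.500| = 7.835 km/s.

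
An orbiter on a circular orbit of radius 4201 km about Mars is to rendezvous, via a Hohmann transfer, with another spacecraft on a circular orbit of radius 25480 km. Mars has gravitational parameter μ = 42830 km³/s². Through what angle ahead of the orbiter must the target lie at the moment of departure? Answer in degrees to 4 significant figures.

φ = 99.99°

Transfer-ellipse semi-major axis a_t = (r₁ + r₂)/2 = (4201 + 25480)/2 = 14840.5 km.
Transfer time t = π√(a_t³/μ) = 27444 s.
The target's mean motion on its circular orbit is ω₂ = √(μ/r₂³) = 5.0883×10^-5 rad/s.
Angle swept by the target during transfer: ω₂·t = 1.3964 rad = 80.01°.
Arrival is 180° from departure on the ellipse, so φ = 180° − 80.01° = 99.99°.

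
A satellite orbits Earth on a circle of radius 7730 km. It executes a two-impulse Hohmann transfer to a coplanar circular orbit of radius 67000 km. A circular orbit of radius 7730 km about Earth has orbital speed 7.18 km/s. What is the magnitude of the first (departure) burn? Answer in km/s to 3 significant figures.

From the circular-orbit relation v² = μ/r at r = 7730 km: μ = v²r = (7.18)² × 7730 = 3.98500×10^5 km³/s².
Transfer-ellipse semi-major axis a_t = (r₁ + r₂)/2 = (7730 + 67000)/2 = 37365 km.
On the circular orbit at r = 7730 km, v_c = √(μ/r) = 7.180 km/s.
Vis-viva on the transfer ellipse at r = 7730 km gives v_t = √[μ(2/r − 1/a_t)] = 9.615 km/s.
Δv₁ = |v_t − v_c| = |9.615 − 7.180| = 2.435 km/s.

Δv₁ = 2.43 km/s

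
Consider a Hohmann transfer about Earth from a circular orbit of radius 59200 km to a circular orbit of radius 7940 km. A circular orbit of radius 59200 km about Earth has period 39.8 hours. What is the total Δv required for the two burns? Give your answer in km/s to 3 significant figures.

From Kepler's third law T² = 4π²r³/μ at r = 59200 km, T = 39.8 hours = 39.8 × 3600 s = 1.4328×10^5 s: μ = 4π²r³/T² = 3.98982×10^5 km³/s².
Transfer-ellipse semi-major axis a_t = (r₁ + r₂)/2 = (59200 + 7940)/2 = 33570 km.
At r₁ the circular-orbit speed is v₁ = √(μ/r₁) = 2.5961 km/s.
Transfer-orbit speed at r₁ (vis-viva equation): v_a = √[μ(2/r₁ − 1/a_t)] = 1.2626 km/s.
First burn Δv₁ = |v_a − v₁| = 1.3335 km/s.
At r₂, v₂ = √(μ/r₂) = 7.0887 km/s.
Transfer-orbit speed at r₂: v_p = √[μ(2/r₂ − 1/a_t)] = 9.4135 km/s.
Second burn Δv₂ = |v₂ − v_p| = 2.3248 km/s.
Δv = Δv₁ + Δv₂ = 1.3335 + 2.3248 = 3.658 km/s.

Δv = 3.66 km/s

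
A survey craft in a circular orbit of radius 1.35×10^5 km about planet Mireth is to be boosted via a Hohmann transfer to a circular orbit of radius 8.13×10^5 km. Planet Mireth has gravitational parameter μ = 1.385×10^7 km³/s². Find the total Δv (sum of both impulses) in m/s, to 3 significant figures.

Δv = 5060 m/s

Semi-major axis of the transfer orbit: a_t = (1.350×10^5 + 8.130×10^5)/2 = 4.740×10^5 km.
Circular speed at r₁: v₁ = √(μ/r₁) = √(1.385×10^7/1.350×10^5) = 10.129 km/s.
Transfer-orbit speed at r₁ (vis-viva equation): v_p = √[μ(2/r₁ − 1/a_t)] = 13.265 km/s.
First burn Δv₁ = |v_p − v₁| = 3.136 km/s.
At r₂, v₂ = √(μ/r₂) = 4.1274 km/s.
Transfer-orbit speed at r₂: v_a = √[μ(2/r₂ − 1/a_t)] = 2.2027 km/s.
Second burn Δv₂ = |v₂ − v_a| = 1.925 km/s.
Δv = Δv₁ + Δv₂ = 3.136 + 1.925 = 5.061 km/s.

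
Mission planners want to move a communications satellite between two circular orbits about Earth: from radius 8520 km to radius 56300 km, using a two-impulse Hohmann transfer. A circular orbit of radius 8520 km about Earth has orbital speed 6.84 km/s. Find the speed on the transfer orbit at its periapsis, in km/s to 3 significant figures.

From the circular-orbit relation v² = μ/r at r = 8520 km: μ = v²r = (6.84)² × 8520 = 3.98613×10^5 km³/s².
Transfer-ellipse semi-major axis a_t = (r₁ + r₂)/2 = (8520 + 56300)/2 = 32410 km.
At periapsis, r = 8520 km.
From the vis-viva equation, v = √[μ(2/r − 1/a_t)] = 9.015 km/s.

v = 9.02 km/s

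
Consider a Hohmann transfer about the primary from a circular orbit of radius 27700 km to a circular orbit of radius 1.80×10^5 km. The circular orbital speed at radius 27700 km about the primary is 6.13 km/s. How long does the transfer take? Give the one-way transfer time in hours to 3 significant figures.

t = 28.6 hours

From the circular-orbit relation v² = μ/r at r = 27700 km: μ = v²r = (6.13)² × 27700 = 1.04088×10^6 km³/s².
Semi-major axis of the transfer orbit: a_t = (27700 + 1.800×10^5)/2 = 1.0385×10^5 km.
By Kepler's third law the transfer-orbit period is T = 2π√(a_t³/μ), so t = T/2 = 1.031×10^5 s.
Converting: 1.031×10^5 s ÷ 3600 s/hour = 28.6 hours.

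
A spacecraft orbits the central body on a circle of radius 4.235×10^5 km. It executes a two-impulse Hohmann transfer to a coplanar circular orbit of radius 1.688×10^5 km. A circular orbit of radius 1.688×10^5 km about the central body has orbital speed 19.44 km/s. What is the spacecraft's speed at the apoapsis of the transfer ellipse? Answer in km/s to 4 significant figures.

From the circular-orbit relation v² = μ/r at r = 1.688×10^5 km: μ = v²r = (19.44)² × 1.688×10^5 = 6.37918×10^7 km³/s².
Transfer-ellipse semi-major axis a_t = (r₁ + r₂)/2 = (4.235×10^5 + 1.688×10^5)/2 = 2.9615×10^5 km.
The apoapsis of the transfer ellipse is at r = 4.235×10^5 km.
From the vis-viva equation, v = √[μ(2/r − 1/a_t)] = 9.266 km/s.

v = 9.266 km/s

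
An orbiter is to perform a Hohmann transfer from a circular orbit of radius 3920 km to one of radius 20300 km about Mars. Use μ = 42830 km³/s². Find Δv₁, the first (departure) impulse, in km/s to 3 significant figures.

Δv₁ = 0.974 km/s

Semi-major axis of the transfer orbit: a_t = (3920 + 20300)/2 = 12110 km.
Circular speed at r = 3920 km: v_c = √(μ/r) = 3.30545 km/s.
Transfer-orbit speed at the same r (vis-viva, a = a_t): v_t = √[μ(2/r − 1/a_t)] = 4.27964 km/s.
Δv₁ = |v_t − v_c| = |4.27964 − 3.30545| = 0.9742 km/s.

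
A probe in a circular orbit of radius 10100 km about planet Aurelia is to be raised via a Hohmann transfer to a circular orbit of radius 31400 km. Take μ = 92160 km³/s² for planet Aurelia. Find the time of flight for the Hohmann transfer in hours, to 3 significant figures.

t = 8.59 hours

Transfer-ellipse semi-major axis a_t = (r₁ + r₂)/2 = (10100 + 31400)/2 = 20750 km.
By Kepler's third law the transfer-orbit period is T = 2π√(a_t³/μ), so t = T/2 = 30930 s.
Converting: 30930 s ÷ 3600 s/hour = 8.59 hours.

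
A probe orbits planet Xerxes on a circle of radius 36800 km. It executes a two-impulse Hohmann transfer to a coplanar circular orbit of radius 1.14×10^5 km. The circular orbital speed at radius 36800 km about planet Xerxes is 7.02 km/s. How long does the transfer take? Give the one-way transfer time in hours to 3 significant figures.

From the circular-orbit relation v² = μ/r at r = 36800 km: μ = v²r = (7.02)² × 36800 = 1.81352×10^6 km³/s².
The Hohmann ellipse has a_t = (r₁ + r₂)/2 = 75400 km.
Transfer time t = π√(a_t³/μ) = π√((75400)³ / 1.81352×10^6) = 48300 s.
Converting: 48300 s ÷ 3600 s/hour = 13.4 hours.

t = 13.4 hours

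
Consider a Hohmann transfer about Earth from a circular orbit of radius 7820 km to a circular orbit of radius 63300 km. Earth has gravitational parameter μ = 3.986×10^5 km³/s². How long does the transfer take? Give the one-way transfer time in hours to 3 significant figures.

The Hohmann ellipse has a_t = (r₁ + r₂)/2 = 35560 km.
Transfer time t = π√(a_t³/μ) = π√((35560)³ / 3.986×10^5) = 33370 s.
Converting: 33370 s ÷ 3600 s/hour = 9.27 hours.

t = 9.27 hours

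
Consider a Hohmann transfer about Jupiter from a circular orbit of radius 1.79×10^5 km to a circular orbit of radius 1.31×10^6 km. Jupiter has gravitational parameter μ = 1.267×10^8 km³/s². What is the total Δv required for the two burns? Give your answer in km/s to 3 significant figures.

Δv = 13.7 km/s

Semi-major axis of the transfer orbit: a_t = (1.790×10^5 + 1.310×10^6)/2 = 7.445×10^5 km.
Circular speed at r₁: v₁ = √(μ/r₁) = √(1.267×10^8/1.790×10^5) = 26.605 km/s.
On the transfer ellipse at r₁, vis-viva gives v_p = √[μ(2/r₁ − 1/a_t)] = 35.291 km/s.
First burn Δv₁ = |v_p − v₁| = 8.686 km/s.
Circular speed at r₂: v₂ = √(μ/r₂) = 9.8345 km/s.
Transfer-orbit speed at r₂: v_a = √[μ(2/r₂ − 1/a_t)] = 4.8222 km/s.
Second burn Δv₂ = |v₂ − v_a| = 5.012 km/s.
Total Δv = Δv₁ + Δv₂ = 13.70 km/s.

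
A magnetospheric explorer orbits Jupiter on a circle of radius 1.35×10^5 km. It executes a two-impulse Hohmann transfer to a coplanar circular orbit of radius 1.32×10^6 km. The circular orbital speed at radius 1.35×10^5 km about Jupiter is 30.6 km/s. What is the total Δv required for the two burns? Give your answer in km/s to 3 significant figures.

From the circular-orbit relation v² = μ/r at r = 1.35×10^5 km: μ = v²r = (30.6)² × 1.35×10^5 = 1.26409×10^8 km³/s².
The Hohmann ellipse has a_t = (r₁ + r₂)/2 = 7.275×10^5 km.
Circular speed at r₁: v₁ = √(μ/r₁) = √(1.26409×10^8/1.350×10^5) = 30.60 km/s.
On the transfer ellipse at r₁, v² = μ(2/r − 1/a) gives v_p = √[μ(2/r₁ − 1/a_t)] = 41.22 km/s.
First burn Δv₁ = |v_p − v₁| = 10.62 km/s.
Circular speed at r₂: v₂ = √(μ/r₂) = 9.786 km/s.
Transfer-orbit speed at r₂: v_a = √[μ(2/r₂ − 1/a_t)] = 4.216 km/s.
Second burn Δv₂ = |v₂ − v_a| = 5.570 km/s.
Δv = Δv₁ + Δv₂ = 10.62 + 5.570 = 16.19 km/s.

Δv = 16.2 km/s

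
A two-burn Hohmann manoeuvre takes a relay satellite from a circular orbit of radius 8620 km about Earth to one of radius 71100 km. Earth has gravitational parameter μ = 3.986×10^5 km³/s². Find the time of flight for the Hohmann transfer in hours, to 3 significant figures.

t = 11.0 hours

Semi-major axis of the transfer orbit: a_t = (8620 + 71100)/2 = 39860 km.
By Kepler's third law the transfer-orbit period is T = 2π√(a_t³/μ), so t = T/2 = 39600 s.
Converting: 39600 s ÷ 3600 s/hour = 11.0 hours.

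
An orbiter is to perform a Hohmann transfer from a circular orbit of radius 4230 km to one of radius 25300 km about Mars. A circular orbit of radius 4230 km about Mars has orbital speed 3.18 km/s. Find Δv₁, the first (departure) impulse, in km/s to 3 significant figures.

From the circular-orbit relation v² = μ/r at r = 4230 km: μ = v²r = (3.18)² × 4230 = 42775.5 km³/s².
The Hohmann ellipse has a_t = (r₁ + r₂)/2 = 14765 km.
On the circular orbit at r = 4230 km, v_c = √(μ/r) = 3.1800 km/s.
Transfer-orbit speed at the same r (vis-viva, a = a_t): v_t = √[μ(2/r − 1/a_t)] = 4.1627 km/s.
Δv₁ = |v_t − v_c| = |4.1627 − 3.1800| = 0.9827 km/s.

Δv₁ = 0.983 km/s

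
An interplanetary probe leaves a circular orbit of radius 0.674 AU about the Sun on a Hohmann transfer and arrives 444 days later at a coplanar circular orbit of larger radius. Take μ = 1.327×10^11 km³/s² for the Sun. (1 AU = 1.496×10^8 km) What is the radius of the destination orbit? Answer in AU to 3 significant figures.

In km: r₁ = 0.674 × 1.496×10^8 = 1.008304×10^8 km.
Transfer time t = 444 days = 3.83616×10^7 s, and t = π√(a_t³/μ).
So a_t = (μ t²/π²)^(1/3) = (1.327×10^11 × (3.83616×10^7)² / π²)^(1/3) = 2.7047×10^8 km.
Since a_t = (r₁ + r₂)/2, r₂ = 2a_t − r₁ = 2×2.7047×10^8 − 1.008304×10^8 = 4.401096×10^8 km.
In AU: r₂ = 4.401096×10^8 / 1.496×10^8 = 2.94 AU.

r₂ = 2.94 AU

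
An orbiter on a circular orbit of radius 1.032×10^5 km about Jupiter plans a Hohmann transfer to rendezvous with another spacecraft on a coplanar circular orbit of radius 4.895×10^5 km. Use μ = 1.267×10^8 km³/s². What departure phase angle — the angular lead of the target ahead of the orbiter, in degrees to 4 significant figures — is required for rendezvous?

Transfer-ellipse semi-major axis a_t = (r₁ + r₂)/2 = (1.032×10^5 + 4.895×10^5)/2 = 2.9635×10^5 km.
The half-period of the transfer ellipse is t = π√(a_t³/μ) = 45027 s.
Target angular speed ω₂ = √(μ/r₂³) = 3.2867×10^-5 rad/s.
Angle swept by the target during transfer: ω₂·t = 1.4799 rad = 84.79°.
The orbiter traverses 180° on the transfer ellipse, so the target must lead by 180° − 84.79° = 95.21°.

φ = 95.21°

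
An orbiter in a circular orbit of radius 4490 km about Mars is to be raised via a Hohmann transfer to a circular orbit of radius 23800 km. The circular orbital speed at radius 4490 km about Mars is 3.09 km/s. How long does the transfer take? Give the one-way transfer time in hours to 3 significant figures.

t = 7.09 hours

From the circular-orbit relation v² = μ/r at r = 4490 km: μ = v²r = (3.09)² × 4490 = 42871.0 km³/s².
Semi-major axis of the transfer orbit: a_t = (4490 + 23800)/2 = 14145 km.
By Kepler's third law the transfer-orbit period is T = 2π√(a_t³/μ), so t = T/2 = 25530 s.
Converting: 25530 s ÷ 3600 s/hour = 7.09 hours.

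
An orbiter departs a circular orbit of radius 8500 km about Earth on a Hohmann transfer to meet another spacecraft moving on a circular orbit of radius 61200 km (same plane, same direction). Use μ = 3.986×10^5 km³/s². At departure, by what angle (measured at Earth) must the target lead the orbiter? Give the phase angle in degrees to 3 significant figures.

φ = 103°

Semi-major axis of the transfer orbit: a_t = (8500 + 61200)/2 = 34850 km.
Transfer time t = π√(a_t³/μ) = 32370 s.
The target's mean motion on its circular orbit is ω₂ = √(μ/r₂³) = 4.170×10^-5 rad/s.
Angle swept by the target during transfer: ω₂·t = 1.350 rad = 77.35°.
Arrival is 180° from departure on the ellipse, so φ = 180° − 77.35° = 103°.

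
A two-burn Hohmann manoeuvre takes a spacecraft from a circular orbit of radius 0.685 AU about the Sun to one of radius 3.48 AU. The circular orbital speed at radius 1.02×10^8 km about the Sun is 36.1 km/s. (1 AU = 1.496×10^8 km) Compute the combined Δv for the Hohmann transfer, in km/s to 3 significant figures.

Δv = 17.4 km/s

From the circular-orbit relation v² = μ/r at r = 1.02×10^8 km: μ = v²r = (36.1)² × 1.02×10^8 = 1.32927×10^11 km³/s².
In km: r₁ = 0.685 × 1.496×10^8 = 1.02476×10^8 km; r₂ = 3.48 × 1.496×10^8 = 5.20608×10^8 km.
The Hohmann ellipse has a_t = (r₁ + r₂)/2 = 3.11542×10^8 km.
Circular speed at r₁: v₁ = √(μ/r₁) = √(1.32927×10^11/1.02476×10^8) = 36.016 km/s.
Transfer-orbit speed at r₁ (vis-viva equation): v_p = √[μ(2/r₁ − 1/a_t)] = 46.558 km/s.
First burn Δv₁ = |v_p − v₁| = 10.542 km/s.
Circular speed at r₂: v₂ = √(μ/r₂) = 15.9791 km/s.
Transfer-orbit speed at r₂: v_a = √[μ(2/r₂ − 1/a_t)] = 9.16441 km/s.
Second burn Δv₂ = |v₂ − v_a| = 6.8147 km/s.
Δv = Δv₁ + Δv₂ = 10.542 + 6.8147 = 17.36 km/s.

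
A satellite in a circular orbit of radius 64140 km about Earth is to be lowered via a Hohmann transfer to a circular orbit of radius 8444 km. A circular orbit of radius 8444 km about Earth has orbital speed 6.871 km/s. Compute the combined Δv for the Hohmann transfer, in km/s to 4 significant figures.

From the circular-orbit relation v² = μ/r at r = 8444 km: μ = v²r = (6.871)² × 8444 = 3.98647×10^5 km³/s².
The Hohmann ellipse has a_t = (r₁ + r₂)/2 = 36292 km.
Circular speed at r₁: v₁ = √(μ/r₁) = √(3.98647×10^5/64140) = 2.493042 km/s.
On the transfer ellipse at r₁, v² = μ(2/r − 1/a) gives v_a = √[μ(2/r₁ − 1/a_t)] = 1.202536 km/s.
First burn Δv₁ = |v_a − v₁| = 1.291 km/s.
At r₂, v₂ = √(μ/r₂) = 6.871 km/s.
Transfer-orbit speed at r₂: v_p = √[μ(2/r₂ − 1/a_t)] = 9.134 km/s.
Second burn Δv₂ = |v₂ − v_p| = 2.263 km/s.
Δv = Δv₁ + Δv₂ = 1.291 + 2.263 = 3.554 km/s.

Δv = 3.554 km/s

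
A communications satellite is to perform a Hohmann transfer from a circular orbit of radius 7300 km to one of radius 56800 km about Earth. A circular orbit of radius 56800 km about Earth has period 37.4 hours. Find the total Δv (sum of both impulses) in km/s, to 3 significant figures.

From Kepler's third law T² = 4π²r³/μ at r = 56800 km, T = 37.4 hours = 37.4 × 3600 s = 1.3464×10^5 s: μ = 4π²r³/T² = 3.99077×10^5 km³/s².
Semi-major axis of the transfer orbit: a_t = (7300 + 56800)/2 = 32050 km.
At r₁ the circular-orbit speed is v₁ = √(μ/r₁) = 7.394 km/s.
Transfer-orbit speed at r₁ (v² = μ(2/r − 1/a)): v_p = √[μ(2/r₁ − 1/a_t)] = 9.843 km/s.
First burn Δv₁ = |v_p − v₁| = 2.449 km/s.
Circular speed at r₂: v₂ = √(μ/r₂) = 2.651 km/s.
Transfer-orbit speed at r₂: v_a = √[μ(2/r₂ − 1/a_t)] = 1.265 km/s.
Second burn Δv₂ = |v₂ − v_a| = 1.386 km/s.
Total Δv = Δv₁ + Δv₂ = 3.835 km/s.

Δv = 3.83 km/s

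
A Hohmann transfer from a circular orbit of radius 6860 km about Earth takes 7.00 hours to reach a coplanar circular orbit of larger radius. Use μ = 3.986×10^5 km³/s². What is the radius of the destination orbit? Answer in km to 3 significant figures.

r₂ = 52100 km

Transfer time t = 7.00 hours = 25200 s, and t = π√(a_t³/μ).
So a_t = (μ t²/π²)^(1/3) = (3.986×10^5 × (25200)² / π²)^(1/3) = 29490 km.
Since a_t = (r₁ + r₂)/2, r₂ = 2a_t − r₁ = 2×29490 − 6860 = 52120 km.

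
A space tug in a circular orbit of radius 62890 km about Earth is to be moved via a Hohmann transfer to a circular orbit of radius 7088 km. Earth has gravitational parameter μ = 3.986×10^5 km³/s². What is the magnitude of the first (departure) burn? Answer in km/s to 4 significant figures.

Transfer-ellipse semi-major axis a_t = (r₁ + r₂)/2 = (62890 + 7088)/2 = 34989 km.
Circular speed at r = 62890 km: v_c = √(μ/r) = 2.5175 km/s.
Vis-viva on the transfer ellipse at r = 62890 km gives v_t = √[μ(2/r − 1/a_t)] = 1.1331 km/s.
Δv₁ = |v_t − v_c| = |1.1331 − 2.5175| = 1.384 km/s.

Δv₁ = 1.384 km/s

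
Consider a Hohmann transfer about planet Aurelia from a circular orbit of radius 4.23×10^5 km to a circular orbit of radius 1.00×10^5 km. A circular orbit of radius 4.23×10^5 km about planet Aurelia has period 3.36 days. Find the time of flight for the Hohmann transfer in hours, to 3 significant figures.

From Kepler's third law T² = 4π²r³/μ at r = 4.23×10^5 km, T = 3.36 days = 3.36 × 86400 s = 2.90304×10^5 s: μ = 4π²r³/T² = 3.54548×10^7 km³/s².
Semi-major axis of the transfer orbit: a_t = (4.230×10^5 + 1.000×10^5)/2 = 2.615×10^5 km.
By Kepler's third law the transfer-orbit period is T = 2π√(a_t³/μ), so t = T/2 = 70550 s.
Converting: 70550 s ÷ 3600 s/hour = 19.6 hours.

t = 19.6 hours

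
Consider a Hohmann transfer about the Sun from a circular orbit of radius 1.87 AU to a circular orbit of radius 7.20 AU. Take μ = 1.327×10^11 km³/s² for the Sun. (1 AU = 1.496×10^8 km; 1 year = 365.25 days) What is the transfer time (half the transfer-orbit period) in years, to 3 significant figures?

In km: r₁ = 1.87 × 1.496×10^8 = 2.79752×10^8 km; r₂ = 7.20 × 1.496×10^8 = 1.07712×10^9 km.
Transfer-ellipse semi-major axis a_t = (r₁ + r₂)/2 = (2.79752×10^8 + 1.07712×10^9)/2 = 6.78436×10^8 km.
Transfer time t = π√(a_t³/μ) = π√((6.78436×10^8)³ / 1.327×10^11) = 1.524×10^8 s.
Converting: 1.524×10^8 s ÷ 3.15576×10^7 s/year (365.25 × 86400) = 4.83 years.

t = 4.83 years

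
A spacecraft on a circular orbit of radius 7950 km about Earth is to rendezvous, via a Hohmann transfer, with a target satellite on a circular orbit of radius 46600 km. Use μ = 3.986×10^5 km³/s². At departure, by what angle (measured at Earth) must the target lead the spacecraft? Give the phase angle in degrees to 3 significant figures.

Transfer-ellipse semi-major axis a_t = (r₁ + r₂)/2 = (7950 + 46600)/2 = 27275 km.
Transfer time t = π√(a_t³/μ) = 22414.5 s.
The target's mean motion on its circular orbit is ω₂ = √(μ/r₂³) = 6.27610×10^-5 rad/s.
Angle swept by the target during transfer: ω₂·t = 1.4068 rad = 80.60°.
Arrival is 180° from departure on the ellipse, so φ = 180° − 80.60° = 99.4°.

φ = 99.4°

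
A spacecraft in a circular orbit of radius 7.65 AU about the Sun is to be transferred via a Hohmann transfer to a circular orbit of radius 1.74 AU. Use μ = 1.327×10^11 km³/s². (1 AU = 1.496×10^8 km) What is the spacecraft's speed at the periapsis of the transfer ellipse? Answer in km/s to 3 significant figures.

In km: r₁ = 7.65 × 1.496×10^8 = 1.14444×10^9 km; r₂ = 1.74 × 1.496×10^8 = 2.60304×10^8 km.
Semi-major axis of the transfer orbit: a_t = (1.14444×10^9 + 2.60304×10^8)/2 = 7.02372×10^8 km.
The periapsis of the transfer ellipse is at r = 2.60304×10^8 km.
Applying v² = μ(2/r − 1/a_t): v = 28.82 km/s.

v = 28.8 km/s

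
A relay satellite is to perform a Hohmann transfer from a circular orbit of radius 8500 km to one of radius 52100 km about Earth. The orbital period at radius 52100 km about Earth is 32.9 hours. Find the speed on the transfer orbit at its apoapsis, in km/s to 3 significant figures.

v = 1.46 km/s

From Kepler's third law T² = 4π²r³/μ at r = 52100 km, T = 32.9 hours = 32.9 × 3600 s = 1.1844×10^5 s: μ = 4π²r³/T² = 3.97994×10^5 km³/s².
Semi-major axis of the transfer orbit: a_t = (8500 + 52100)/2 = 30300 km.
At apoapsis, r = 52100 km.
From the vis-viva equation, v = √[μ(2/r − 1/a_t)] = 1.464 km/s.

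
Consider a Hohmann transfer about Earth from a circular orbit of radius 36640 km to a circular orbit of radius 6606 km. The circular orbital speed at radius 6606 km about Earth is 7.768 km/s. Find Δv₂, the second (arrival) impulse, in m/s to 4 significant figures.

From the circular-orbit relation v² = μ/r at r = 6606 km: μ = v²r = (7.768)² × 6606 = 3.98618×10^5 km³/s².
The Hohmann ellipse has a_t = (r₁ + r₂)/2 = 21623 km.
Circular speed at r = 6606 km: v_c = √(μ/r) = 7.7680 km/s.
Vis-viva on the transfer ellipse at r = 6606 km gives v_t = √[μ(2/r − 1/a_t)] = 10.112 km/s.
Δv₂ = |v_t − v_c| = |10.112 − 7.7680| = 2.344 km/s.

Δv₂ = 2344 m/s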